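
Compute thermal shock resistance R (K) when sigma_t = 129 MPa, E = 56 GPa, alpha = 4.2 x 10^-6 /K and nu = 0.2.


Thermal shock resistance: R = sigma * (1 - nu) / (E * alpha)
  Numerator = 129 * (1 - 0.2) = 103.2
  Denominator = 56 * 1000 * (4.2 x 10^-6) = 0.2352
  R = 103.2 / 0.2352 = 438.8 K

438.8 K


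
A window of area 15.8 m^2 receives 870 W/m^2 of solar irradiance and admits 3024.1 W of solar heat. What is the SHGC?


Rearrange Q = Area * SHGC * Irradiance:
  SHGC = Q / (Area * Irradiance)
  SHGC = 3024.1 / (15.8 * 870) = 0.22

0.22


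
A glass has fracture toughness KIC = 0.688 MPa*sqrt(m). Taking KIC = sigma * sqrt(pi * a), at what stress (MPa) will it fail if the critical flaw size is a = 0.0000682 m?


Rearrange KIC = sigma * sqrt(pi * a):
  sigma = KIC / sqrt(pi * a)
  sqrt(pi * 0.0000682) = 0.014638
  sigma = 0.688 / 0.014638 = 47.0 MPa

47.0 MPa


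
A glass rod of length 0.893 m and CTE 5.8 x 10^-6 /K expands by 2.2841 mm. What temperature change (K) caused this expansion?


Rearrange dL = alpha * L0 * dT for dT:
  dT = dL / (alpha * L0)
  dL (m) = 2.2841 / 1000 = 0.0022841
  dT = 0.0022841 / ((5.8 x 10^-6) * 0.893) = 441.0 K

441.0 K


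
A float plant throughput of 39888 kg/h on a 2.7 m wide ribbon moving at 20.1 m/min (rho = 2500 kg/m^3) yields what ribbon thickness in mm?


Ribbon cross-section from mass balance:
  Volume rate = throughput / density = 39888 / 2500 = 15.9552 m^3/h
  thickness = volume rate / (speed * 60 * width), i.e.
  thickness = throughput / (60 * speed * width * density) * 1000
  thickness = 39888 / (60 * 20.1 * 2.7 * 2500) * 1000 = 4.9 mm

4.9 mm


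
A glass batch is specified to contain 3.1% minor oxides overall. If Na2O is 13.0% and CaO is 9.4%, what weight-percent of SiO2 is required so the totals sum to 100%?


Known pieces sum to 100%:
  SiO2 = 100 - (others + Na2O + CaO)
  SiO2 = 100 - (3.1 + 13.0 + 9.4) = 74.5%

74.5%


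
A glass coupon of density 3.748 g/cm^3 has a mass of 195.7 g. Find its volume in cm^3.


Rearrange rho = m / V:
  V = m / rho
  V = 195.7 / 3.748 = 52.215 cm^3

52.215 cm^3


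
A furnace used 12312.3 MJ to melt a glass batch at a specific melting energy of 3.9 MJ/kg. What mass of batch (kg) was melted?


Rearrange E = m * s for m:
  m = E / s
  m = 12312.3 / 3.9 = 3157.0 kg

3157.0 kg


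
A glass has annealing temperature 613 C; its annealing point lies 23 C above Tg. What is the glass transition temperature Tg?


Rearrange T_anneal = Tg + offset for Tg:
  Tg = T_anneal - offset = 613 - 23 = 590 C

590 C


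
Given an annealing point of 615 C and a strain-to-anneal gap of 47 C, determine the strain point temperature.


Strain point = annealing point - difference:
  T_strain = 615 - 47 = 568 C

568 C


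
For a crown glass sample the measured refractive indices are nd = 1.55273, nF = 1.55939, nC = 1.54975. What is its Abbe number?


Abbe number formula: Vd = (nd - 1) / (nF - nC)
  nd - 1 = 1.55273 - 1 = 0.55273
  nF - nC = 1.55939 - 1.54975 = 0.00964
  Vd = 0.55273 / 0.00964 = 57.34

57.34


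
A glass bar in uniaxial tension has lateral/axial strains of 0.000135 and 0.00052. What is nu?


Poisson's ratio: nu = lateral strain / axial strain
  nu = 0.000135 / 0.00052 = 0.2596

0.2596


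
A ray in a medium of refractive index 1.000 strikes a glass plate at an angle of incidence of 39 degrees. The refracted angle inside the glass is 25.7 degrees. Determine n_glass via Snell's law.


Apply Snell's law: n1 * sin(theta1) = n2 * sin(theta2)
  n2 = n1 * sin(theta1) / sin(theta2)
  sin(39) = 0.62932
  sin(25.7) = 0.433659
  n2 = 1.000 * 0.62932 / 0.433659 = 1.4512

1.4512


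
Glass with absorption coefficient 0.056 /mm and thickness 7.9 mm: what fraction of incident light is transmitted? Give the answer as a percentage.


Beer-Lambert law: T = exp(-alpha * thickness)
  exponent = -0.056 * 7.9 = -0.4424
  T = exp(-0.4424) = 0.6425
  Percentage = 0.6425 * 100 = 64.25%

64.25%


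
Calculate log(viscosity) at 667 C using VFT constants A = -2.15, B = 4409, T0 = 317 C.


VFT equation: log(eta) = A + B / (T - T0)
  T - T0 = 667 - 317 = 350
  B / (T - T0) = 4409 / 350 = 12.597
  log(eta) = -2.15 + 12.597 = 10.447

10.447


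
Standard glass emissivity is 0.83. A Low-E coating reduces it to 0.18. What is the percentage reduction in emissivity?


Percentage reduction = (1 - coated/uncoated) * 100
  Ratio = 0.18 / 0.83 = 0.2169
  Reduction = (1 - 0.2169) * 100 = 78.3%

78.3%


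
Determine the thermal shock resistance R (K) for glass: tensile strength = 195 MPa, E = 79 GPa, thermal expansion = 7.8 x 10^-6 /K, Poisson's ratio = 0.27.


Thermal shock resistance: R = sigma * (1 - nu) / (E * alpha)
  Numerator = 195 * (1 - 0.27) = 142.35
  Denominator = 79 * 1000 * (7.8 x 10^-6) = 0.6162
  R = 142.35 / 0.6162 = 231.0 K

231.0 K


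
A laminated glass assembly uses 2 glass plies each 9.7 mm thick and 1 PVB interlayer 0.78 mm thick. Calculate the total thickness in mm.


Total thickness = glass contribution + PVB contribution
  Glass: 2 * 9.7 = 19.4 mm
  PVB: 1 * 0.78 = 0.78 mm
  Total = 19.4 + 0.78 = 20.18 mm

20.18 mm


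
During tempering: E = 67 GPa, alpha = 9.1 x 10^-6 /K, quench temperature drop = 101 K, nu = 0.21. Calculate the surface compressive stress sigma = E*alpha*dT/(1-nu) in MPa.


Tempering stress: sigma = E * alpha * dT / (1 - nu)
  E (MPa) = 67 * 1000 = 67000
  Numerator = 67000 * (9.1 x 10^-6) * 101 = 61.5797
  Denominator = 1 - 0.21 = 0.79
  sigma = 61.5797 / 0.79 = 77.9 MPa

77.9 MPa


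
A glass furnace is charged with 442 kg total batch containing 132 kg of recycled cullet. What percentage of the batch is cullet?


Cullet ratio = (cullet mass / total batch mass) * 100
  Ratio = 132 / 442 * 100 = 29.86%

29.86%


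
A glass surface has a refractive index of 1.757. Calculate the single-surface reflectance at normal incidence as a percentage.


Fresnel reflectance at normal incidence:
  R = ((n - 1)/(n + 1))^2
  (n - 1)/(n + 1) = (1.757 - 1)/(1.757 + 1) = 0.274574
  R = 0.274574^2 = 0.0753909
  R(%) = 0.0753909 * 100 = 7.539%

7.539%


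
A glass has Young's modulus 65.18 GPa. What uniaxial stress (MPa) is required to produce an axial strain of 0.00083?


Rearrange E = sigma / epsilon:
  sigma = E * epsilon
  E (MPa) = 65.18 * 1000 = 65180
  sigma = 65180 * 0.00083 = 54.1 MPa

54.1 MPa


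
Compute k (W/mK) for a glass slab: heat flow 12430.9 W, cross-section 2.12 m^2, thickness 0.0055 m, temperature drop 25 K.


Fourier's law rearranged: k = Q * t / (A * dT)
  Numerator = 12430.9 * 0.0055 = 68.36995
  Denominator = 2.12 * 25 = 53.0
  k = 68.36995 / 53.0 = 1.29 W/mK

1.29 W/mK


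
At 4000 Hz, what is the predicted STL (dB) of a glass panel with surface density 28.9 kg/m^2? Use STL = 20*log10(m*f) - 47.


Mass law: STL = 20 * log10(m * f) - 47
  m * f = 28.9 * 4000 = 115600
  log10(115600) = 5.06296
  STL = 20 * 5.06296 - 47 = 101.2592 - 47 = 54.3 dB

54.3 dB


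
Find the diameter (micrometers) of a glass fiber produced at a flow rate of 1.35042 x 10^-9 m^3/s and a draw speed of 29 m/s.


Cross-sectional area from continuity:
  A = Q / v = 1.35042 x 10^-9 / 29 = 4.656621 x 10^-11 m^2
Diameter from circular cross-section:
  d = sqrt(4A / pi) * 10^6 (m -> um)
  d = sqrt(4 * 4.656621 x 10^-11 / pi) * 10^6 = 7.7 um

7.7 um


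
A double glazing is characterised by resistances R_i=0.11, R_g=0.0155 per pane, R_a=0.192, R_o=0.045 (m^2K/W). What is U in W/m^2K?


Total thermal resistance (series):
  R_total = R_in + R_glass + R_air + R_glass + R_out
  R_total = 0.11 + 0.0155 + 0.192 + 0.0155 + 0.045 = 0.378 m^2K/W
U-value = 1 / R_total = 1 / 0.378 = 2.646 W/m^2K

2.646 W/m^2K


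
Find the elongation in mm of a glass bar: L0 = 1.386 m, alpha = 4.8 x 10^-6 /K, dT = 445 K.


Thermal expansion formula: dL = alpha * L0 * dT
  dL = (4.8 x 10^-6) * 1.386 * 445 = 0.0029605 m
Convert to mm: 0.0029605 * 1000 = 2.9605 mm

2.9605 mm


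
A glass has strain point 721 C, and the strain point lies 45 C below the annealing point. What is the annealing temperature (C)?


T_anneal = T_strain + gap:
  T_anneal = 721 + 45 = 766 C

766 C


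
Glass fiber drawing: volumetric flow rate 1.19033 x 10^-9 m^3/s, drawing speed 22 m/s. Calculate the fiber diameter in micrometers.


Cross-sectional area from continuity:
  A = Q / v = 1.19033 x 10^-9 / 22 = 5.410591 x 10^-11 m^2
Diameter from circular cross-section:
  d = sqrt(4A / pi) * 10^6 (m -> um)
  d = sqrt(4 * 5.410591 x 10^-11 / pi) * 10^6 = 8.3 um

8.3 um


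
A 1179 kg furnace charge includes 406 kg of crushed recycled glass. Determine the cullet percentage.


Cullet ratio = (cullet mass / total batch mass) * 100
  Ratio = 406 / 1179 * 100 = 34.44%

34.44%


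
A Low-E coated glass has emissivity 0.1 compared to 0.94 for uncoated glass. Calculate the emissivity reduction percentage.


Percentage reduction = (1 - coated/uncoated) * 100
  Ratio = 0.1 / 0.94 = 0.1064
  Reduction = (1 - 0.1064) * 100 = 89.4%

89.4%


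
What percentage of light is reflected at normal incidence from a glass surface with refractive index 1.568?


Fresnel reflectance at normal incidence:
  R = ((n - 1)/(n + 1))^2
  (n - 1)/(n + 1) = (1.568 - 1)/(1.568 + 1) = 0.221184
  R = 0.221184^2 = 0.0489224
  R(%) = 0.0489224 * 100 = 4.892%

4.892%


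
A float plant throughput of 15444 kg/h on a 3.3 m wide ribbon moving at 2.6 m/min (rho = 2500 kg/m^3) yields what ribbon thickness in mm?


Ribbon cross-section from mass balance:
  Volume rate = throughput / density = 15444 / 2500 = 6.1776 m^3/h
  thickness = volume rate / (speed * 60 * width), i.e.
  thickness = throughput / (60 * speed * width * density) * 1000
  thickness = 15444 / (60 * 2.6 * 3.3 * 2500) * 1000 = 12.0 mm

12.0 mm


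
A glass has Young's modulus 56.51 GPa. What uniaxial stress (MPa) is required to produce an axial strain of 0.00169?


Rearrange E = sigma / epsilon:
  sigma = E * epsilon
  E (MPa) = 56.51 * 1000 = 56510
  sigma = 56510 * 0.00169 = 95.5 MPa

95.5 MPa


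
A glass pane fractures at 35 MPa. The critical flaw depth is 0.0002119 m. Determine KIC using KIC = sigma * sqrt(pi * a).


Fracture toughness: KIC = sigma * sqrt(pi * a)
  pi * a = pi * 0.0002119 = 0.000665703
  sqrt(pi * a) = 0.025801
  KIC = 35 * 0.025801 = 0.903 MPa*sqrt(m)

0.903 MPa*sqrt(m)


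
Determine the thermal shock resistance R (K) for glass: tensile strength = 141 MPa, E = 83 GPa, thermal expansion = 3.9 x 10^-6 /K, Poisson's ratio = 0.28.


Thermal shock resistance: R = sigma * (1 - nu) / (E * alpha)
  Numerator = 141 * (1 - 0.28) = 101.52
  Denominator = 83 * 1000 * (3.9 x 10^-6) = 0.3237
  R = 101.52 / 0.3237 = 313.6 K

313.6 K


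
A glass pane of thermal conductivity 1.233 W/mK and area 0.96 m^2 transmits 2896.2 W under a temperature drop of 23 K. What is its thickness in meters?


Fourier's law: t = k * A * dT / Q
  t = 1.233 * 0.96 * 23 / 2896.2
  t = 27.22464 / 2896.2 = 0.0094 m

0.0094 m


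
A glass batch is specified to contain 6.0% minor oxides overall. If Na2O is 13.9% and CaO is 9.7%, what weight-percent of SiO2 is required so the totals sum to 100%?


Known pieces sum to 100%:
  SiO2 = 100 - (others + Na2O + CaO)
  SiO2 = 100 - (6.0 + 13.9 + 9.7) = 70.4%

70.4%


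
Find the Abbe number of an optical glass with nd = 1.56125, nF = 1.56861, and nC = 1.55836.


Abbe number formula: Vd = (nd - 1) / (nF - nC)
  nd - 1 = 1.56125 - 1 = 0.56125
  nF - nC = 1.56861 - 1.55836 = 0.01025
  Vd = 0.56125 / 0.01025 = 54.76

54.76


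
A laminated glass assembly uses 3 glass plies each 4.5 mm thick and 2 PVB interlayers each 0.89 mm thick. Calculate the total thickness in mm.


Total thickness = glass contribution + PVB contribution
  Glass: 3 * 4.5 = 13.5 mm
  PVB: 2 * 0.89 = 1.78 mm
  Total = 13.5 + 1.78 = 15.28 mm

15.28 mm


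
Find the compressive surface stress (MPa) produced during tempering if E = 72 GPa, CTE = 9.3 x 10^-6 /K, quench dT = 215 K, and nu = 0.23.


Tempering stress: sigma = E * alpha * dT / (1 - nu)
  E (MPa) = 72 * 1000 = 72000
  Numerator = 72000 * (9.3 x 10^-6) * 215 = 143.964
  Denominator = 1 - 0.23 = 0.77
  sigma = 143.964 / 0.77 = 187.0 MPa

187.0 MPa


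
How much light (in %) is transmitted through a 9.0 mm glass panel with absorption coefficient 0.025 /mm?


Beer-Lambert law: T = exp(-alpha * thickness)
  exponent = -0.025 * 9.0 = -0.225
  T = exp(-0.225) = 0.7985
  Percentage = 0.7985 * 100 = 79.85%

79.85%


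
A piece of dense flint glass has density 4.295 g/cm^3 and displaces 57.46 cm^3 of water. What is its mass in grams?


Rearrange rho = m / V:
  m = rho * V
  m = 4.295 * 57.46 = 246.791 g

246.791 g


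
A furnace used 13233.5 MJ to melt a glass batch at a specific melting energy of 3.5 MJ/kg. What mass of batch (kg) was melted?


Rearrange E = m * s for m:
  m = E / s
  m = 13233.5 / 3.5 = 3781.0 kg

3781.0 kg


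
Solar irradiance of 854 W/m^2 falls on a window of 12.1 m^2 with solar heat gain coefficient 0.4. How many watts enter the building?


Solar heat gain: Q = Area * SHGC * Irradiance
  Q = 12.1 * 0.4 * 854 = 4133.4 W

4133.4 W


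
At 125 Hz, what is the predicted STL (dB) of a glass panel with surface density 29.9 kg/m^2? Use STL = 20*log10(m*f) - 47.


Mass law: STL = 20 * log10(m * f) - 47
  m * f = 29.9 * 125 = 3737.5
  log10(3737.5) = 3.57258
  STL = 20 * 3.57258 - 47 = 71.4516 - 47 = 24.5 dB

24.5 dB


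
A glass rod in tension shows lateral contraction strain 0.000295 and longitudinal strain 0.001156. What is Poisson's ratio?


Poisson's ratio: nu = lateral strain / axial strain
  nu = 0.000295 / 0.001156 = 0.2552

0.2552


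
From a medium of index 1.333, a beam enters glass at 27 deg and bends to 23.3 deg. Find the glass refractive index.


Apply Snell's law: n1 * sin(theta1) = n2 * sin(theta2)
  n2 = n1 * sin(theta1) / sin(theta2)
  sin(27) = 0.45399
  sin(23.3) = 0.395546
  n2 = 1.333 * 0.45399 / 0.395546 = 1.53

1.53


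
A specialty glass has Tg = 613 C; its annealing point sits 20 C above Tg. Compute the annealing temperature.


The annealing temperature is Tg plus the offset:
  T_anneal = 613 + 20 = 633 C

633 C


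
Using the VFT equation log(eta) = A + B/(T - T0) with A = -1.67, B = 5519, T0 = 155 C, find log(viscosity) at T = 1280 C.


VFT equation: log(eta) = A + B / (T - T0)
  T - T0 = 1280 - 155 = 1125
  B / (T - T0) = 5519 / 1125 = 4.906
  log(eta) = -1.67 + 4.906 = 3.236

3.236


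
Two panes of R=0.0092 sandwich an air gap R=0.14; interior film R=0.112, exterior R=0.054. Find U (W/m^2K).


Total thermal resistance (series):
  R_total = R_in + R_glass + R_air + R_glass + R_out
  R_total = 0.112 + 0.0092 + 0.14 + 0.0092 + 0.054 = 0.3244 m^2K/W
U-value = 1 / R_total = 1 / 0.3244 = 3.083 W/m^2K

3.083 W/m^2K


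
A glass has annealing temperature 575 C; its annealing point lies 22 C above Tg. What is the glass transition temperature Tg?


Rearrange T_anneal = Tg + offset for Tg:
  Tg = T_anneal - offset = 575 - 22 = 553 C

553 C


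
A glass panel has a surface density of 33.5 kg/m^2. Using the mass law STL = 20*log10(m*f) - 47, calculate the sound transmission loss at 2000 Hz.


Mass law: STL = 20 * log10(m * f) - 47
  m * f = 33.5 * 2000 = 67000
  log10(67000) = 4.82607
  STL = 20 * 4.82607 - 47 = 96.5214 - 47 = 49.5 dB

49.5 dB


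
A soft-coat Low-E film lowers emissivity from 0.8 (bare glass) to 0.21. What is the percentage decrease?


Percentage reduction = (1 - coated/uncoated) * 100
  Ratio = 0.21 / 0.8 = 0.2625
  Reduction = (1 - 0.2625) * 100 = 73.8%

73.8%


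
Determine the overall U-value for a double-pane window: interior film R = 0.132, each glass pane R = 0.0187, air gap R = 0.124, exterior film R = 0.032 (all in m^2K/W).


Total thermal resistance (series):
  R_total = R_in + R_glass + R_air + R_glass + R_out
  R_total = 0.132 + 0.0187 + 0.124 + 0.0187 + 0.032 = 0.3254 m^2K/W
U-value = 1 / R_total = 1 / 0.3254 = 3.073 W/m^2K

3.073 W/m^2K


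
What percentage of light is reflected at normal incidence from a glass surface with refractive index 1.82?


Fresnel reflectance at normal incidence:
  R = ((n - 1)/(n + 1))^2
  (n - 1)/(n + 1) = (1.82 - 1)/(1.82 + 1) = 0.29078
  R = 0.29078^2 = 0.084553
  R(%) = 0.084553 * 100 = 8.455%

8.455%


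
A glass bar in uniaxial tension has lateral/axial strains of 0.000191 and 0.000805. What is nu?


Poisson's ratio: nu = lateral strain / axial strain
  nu = 0.000191 / 0.000805 = 0.2373

0.2373


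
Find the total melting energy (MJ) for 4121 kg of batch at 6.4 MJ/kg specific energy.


Total energy = mass * specific energy
  E = 4121 * 6.4 = 26374.4 MJ

26374.4 MJ


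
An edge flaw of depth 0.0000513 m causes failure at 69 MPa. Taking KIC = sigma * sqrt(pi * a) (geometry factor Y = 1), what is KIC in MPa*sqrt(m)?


Fracture toughness: KIC = sigma * sqrt(pi * a)
  pi * a = pi * 0.0000513 = 0.000161164
  sqrt(pi * a) = 0.012695
  KIC = 69 * 0.012695 = 0.876 MPa*sqrt(m)

0.876 MPa*sqrt(m)


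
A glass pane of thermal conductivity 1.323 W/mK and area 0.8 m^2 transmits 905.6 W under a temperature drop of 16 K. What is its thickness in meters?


Fourier's law: t = k * A * dT / Q
  t = 1.323 * 0.8 * 16 / 905.6
  t = 16.9344 / 905.6 = 0.0187 m

0.0187 m


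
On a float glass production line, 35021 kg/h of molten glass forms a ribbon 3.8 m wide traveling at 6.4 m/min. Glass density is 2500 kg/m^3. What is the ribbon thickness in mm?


Ribbon cross-section from mass balance:
  Volume rate = throughput / density = 35021 / 2500 = 14.0084 m^3/h
  thickness = volume rate / (speed * 60 * width), i.e.
  thickness = throughput / (60 * speed * width * density) * 1000
  thickness = 35021 / (60 * 6.4 * 3.8 * 2500) * 1000 = 9.6 mm

9.6 mm


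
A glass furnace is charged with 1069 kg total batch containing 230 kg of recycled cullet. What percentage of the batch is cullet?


Cullet ratio = (cullet mass / total batch mass) * 100
  Ratio = 230 / 1069 * 100 = 21.52%

21.52%


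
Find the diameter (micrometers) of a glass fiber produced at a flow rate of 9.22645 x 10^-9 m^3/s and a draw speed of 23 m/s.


Cross-sectional area from continuity:
  A = Q / v = 9.22645 x 10^-9 / 23 = 4.0115 x 10^-10 m^2
Diameter from circular cross-section:
  d = sqrt(4A / pi) * 10^6 (m -> um)
  d = sqrt(4 * 4.0115 x 10^-10 / pi) * 10^6 = 22.6 um

22.6 um


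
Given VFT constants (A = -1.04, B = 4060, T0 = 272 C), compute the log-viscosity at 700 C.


VFT equation: log(eta) = A + B / (T - T0)
  T - T0 = 700 - 272 = 428
  B / (T - T0) = 4060 / 428 = 9.486
  log(eta) = -1.04 + 9.486 = 8.446

8.446


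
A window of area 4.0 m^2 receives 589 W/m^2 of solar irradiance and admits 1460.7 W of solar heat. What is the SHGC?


Rearrange Q = Area * SHGC * Irradiance:
  SHGC = Q / (Area * Irradiance)
  SHGC = 1460.7 / (4.0 * 589) = 0.62

0.62


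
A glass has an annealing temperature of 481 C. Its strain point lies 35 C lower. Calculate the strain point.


Strain point = annealing point - difference:
  T_strain = 481 - 35 = 446 C

446 C


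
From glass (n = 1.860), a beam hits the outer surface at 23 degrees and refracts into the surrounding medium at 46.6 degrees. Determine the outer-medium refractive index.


Apply Snell's law: n1 * sin(theta1) = n2 * sin(theta2)
  n2 = n1 * sin(theta1) / sin(theta2)
  sin(23) = 0.390731
  sin(46.6) = 0.726575
  n2 = 1.860 * 0.390731 / 0.726575 = 1.0003

1.0003


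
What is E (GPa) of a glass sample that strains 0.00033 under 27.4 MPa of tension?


Young's modulus: E = stress / strain
  E = 27.4 MPa / 0.00033 = 83030.3 MPa
Convert to GPa: 83030.3 / 1000 = 83.03 GPa

83.03 GPa


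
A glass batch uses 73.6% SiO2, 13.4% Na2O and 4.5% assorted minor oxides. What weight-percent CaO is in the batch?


Pieces sum to 100%:
  CaO = 100 - (SiO2 + Na2O + others)
  CaO = 100 - (73.6 + 13.4 + 4.5) = 8.5%

8.5%


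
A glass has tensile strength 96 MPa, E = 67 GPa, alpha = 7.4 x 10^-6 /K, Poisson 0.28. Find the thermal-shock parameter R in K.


Thermal shock resistance: R = sigma * (1 - nu) / (E * alpha)
  Numerator = 96 * (1 - 0.28) = 69.12
  Denominator = 67 * 1000 * (7.4 x 10^-6) = 0.4958
  R = 69.12 / 0.4958 = 139.4 K

139.4 K


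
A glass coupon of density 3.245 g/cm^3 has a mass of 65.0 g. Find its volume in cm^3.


Rearrange rho = m / V:
  V = m / rho
  V = 65.0 / 3.245 = 20.031 cm^3

20.031 cm^3


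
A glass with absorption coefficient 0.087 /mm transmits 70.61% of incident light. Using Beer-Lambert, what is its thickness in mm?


Rearrange T = exp(-alpha * thickness):
  thickness = -ln(T) / alpha
  T = 70.61/100 = 0.7061
  ln(T) = -0.348
  -ln(T) = 0.348
  thickness = 0.348 / 0.087 = 4.0 mm

4.0 mm


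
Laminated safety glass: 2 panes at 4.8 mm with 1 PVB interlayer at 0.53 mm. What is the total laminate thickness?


Total thickness = glass contribution + PVB contribution
  Glass: 2 * 4.8 = 9.6 mm
  PVB: 1 * 0.53 = 0.53 mm
  Total = 9.6 + 0.53 = 10.13 mm

10.13 mm


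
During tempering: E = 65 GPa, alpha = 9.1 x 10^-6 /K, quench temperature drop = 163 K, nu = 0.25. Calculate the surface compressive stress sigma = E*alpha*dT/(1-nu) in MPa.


Tempering stress: sigma = E * alpha * dT / (1 - nu)
  E (MPa) = 65 * 1000 = 65000
  Numerator = 65000 * (9.1 x 10^-6) * 163 = 96.4145
  Denominator = 1 - 0.25 = 0.75
  sigma = 96.4145 / 0.75 = 128.6 MPa

128.6 MPa


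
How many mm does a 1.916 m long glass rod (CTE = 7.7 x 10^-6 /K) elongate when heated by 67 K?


Thermal expansion formula: dL = alpha * L0 * dT
  dL = (7.7 x 10^-6) * 1.916 * 67 = 0.00098846 m
Convert to mm: 0.00098846 * 1000 = 0.9885 mm

0.9885 mm


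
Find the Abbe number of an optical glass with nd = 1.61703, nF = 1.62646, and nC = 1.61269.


Abbe number formula: Vd = (nd - 1) / (nF - nC)
  nd - 1 = 1.61703 - 1 = 0.61703
  nF - nC = 1.62646 - 1.61269 = 0.01377
  Vd = 0.61703 / 0.01377 = 44.81

44.81


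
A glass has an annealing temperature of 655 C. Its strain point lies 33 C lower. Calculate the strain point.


Strain point = annealing point - difference:
  T_strain = 655 - 33 = 622 C

622 C


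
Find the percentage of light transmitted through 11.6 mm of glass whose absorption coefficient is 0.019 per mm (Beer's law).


Beer-Lambert law: T = exp(-alpha * thickness)
  exponent = -0.019 * 11.6 = -0.2204
  T = exp(-0.2204) = 0.8022
  Percentage = 0.8022 * 100 = 80.22%

80.22%


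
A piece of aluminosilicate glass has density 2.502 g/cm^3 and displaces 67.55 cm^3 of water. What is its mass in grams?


Rearrange rho = m / V:
  m = rho * V
  m = 2.502 * 67.55 = 169.01 g

169.01 g


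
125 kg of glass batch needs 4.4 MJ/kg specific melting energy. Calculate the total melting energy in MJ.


Total energy = mass * specific energy
  E = 125 * 4.4 = 550 MJ

550 MJ


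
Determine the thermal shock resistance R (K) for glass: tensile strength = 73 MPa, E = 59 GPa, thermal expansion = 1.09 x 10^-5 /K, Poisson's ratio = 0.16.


Thermal shock resistance: R = sigma * (1 - nu) / (E * alpha)
  Numerator = 73 * (1 - 0.16) = 61.32
  Denominator = 59 * 1000 * (1.09 x 10^-5) = 0.6431
  R = 61.32 / 0.6431 = 95.4 K

95.4 K


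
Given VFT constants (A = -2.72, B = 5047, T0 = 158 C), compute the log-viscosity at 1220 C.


VFT equation: log(eta) = A + B / (T - T0)
  T - T0 = 1220 - 158 = 1062
  B / (T - T0) = 5047 / 1062 = 4.752
  log(eta) = -2.72 + 4.752 = 2.032

2.032


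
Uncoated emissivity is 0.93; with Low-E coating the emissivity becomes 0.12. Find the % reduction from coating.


Percentage reduction = (1 - coated/uncoated) * 100
  Ratio = 0.12 / 0.93 = 0.129
  Reduction = (1 - 0.129) * 100 = 87.1%

87.1%


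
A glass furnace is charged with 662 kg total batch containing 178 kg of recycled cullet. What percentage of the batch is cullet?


Cullet ratio = (cullet mass / total batch mass) * 100
  Ratio = 178 / 662 * 100 = 26.89%

26.89%


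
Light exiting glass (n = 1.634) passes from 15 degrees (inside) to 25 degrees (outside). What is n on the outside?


Apply Snell's law: n1 * sin(theta1) = n2 * sin(theta2)
  n2 = n1 * sin(theta1) / sin(theta2)
  sin(15) = 0.258819
  sin(25) = 0.422618
  n2 = 1.634 * 0.258819 / 0.422618 = 1.0007

1.0007


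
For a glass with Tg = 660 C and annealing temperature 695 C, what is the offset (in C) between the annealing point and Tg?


Offset = T_anneal - Tg:
  offset = 695 - 660 = 35 C

35 C


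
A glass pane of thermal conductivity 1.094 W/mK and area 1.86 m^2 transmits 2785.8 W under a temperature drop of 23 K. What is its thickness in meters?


Fourier's law: t = k * A * dT / Q
  t = 1.094 * 1.86 * 23 / 2785.8
  t = 46.80132 / 2785.8 = 0.0168 m

0.0168 m


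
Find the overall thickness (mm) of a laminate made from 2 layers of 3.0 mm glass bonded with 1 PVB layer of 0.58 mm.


Total thickness = glass contribution + PVB contribution
  Glass: 2 * 3.0 = 6.0 mm
  PVB: 1 * 0.58 = 0.58 mm
  Total = 6.0 + 0.58 = 6.58 mm

6.58 mm


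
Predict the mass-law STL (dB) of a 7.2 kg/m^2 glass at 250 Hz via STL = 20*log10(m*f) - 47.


Mass law: STL = 20 * log10(m * f) - 47
  m * f = 7.2 * 250 = 1800
  log10(1800) = 3.25527
  STL = 20 * 3.25527 - 47 = 65.1054 - 47 = 18.1 dB

18.1 dB


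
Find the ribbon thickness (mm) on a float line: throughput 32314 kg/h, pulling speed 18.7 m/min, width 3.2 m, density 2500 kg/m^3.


Ribbon cross-section from mass balance:
  Volume rate = throughput / density = 32314 / 2500 = 12.9256 m^3/h
  thickness = volume rate / (speed * 60 * width), i.e.
  thickness = throughput / (60 * speed * width * density) * 1000
  thickness = 32314 / (60 * 18.7 * 3.2 * 2500) * 1000 = 3.6 mm

3.6 mm


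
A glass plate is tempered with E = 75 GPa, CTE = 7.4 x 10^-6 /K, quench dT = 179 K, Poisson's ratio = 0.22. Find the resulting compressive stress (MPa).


Tempering stress: sigma = E * alpha * dT / (1 - nu)
  E (MPa) = 75 * 1000 = 75000
  Numerator = 75000 * (7.4 x 10^-6) * 179 = 99.345
  Denominator = 1 - 0.22 = 0.78
  sigma = 99.345 / 0.78 = 127.4 MPa

127.4 MPa


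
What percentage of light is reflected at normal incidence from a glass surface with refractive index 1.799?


Fresnel reflectance at normal incidence:
  R = ((n - 1)/(n + 1))^2
  (n - 1)/(n + 1) = (1.799 - 1)/(1.799 + 1) = 0.285459
  R = 0.285459^2 = 0.0814868
  R(%) = 0.0814868 * 100 = 8.149%

8.149%


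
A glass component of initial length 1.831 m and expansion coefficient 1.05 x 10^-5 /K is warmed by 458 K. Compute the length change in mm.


Thermal expansion formula: dL = alpha * L0 * dT
  dL = (1.05 x 10^-5) * 1.831 * 458 = 0.00880528 m
Convert to mm: 0.00880528 * 1000 = 8.8053 mm

8.8053 mm


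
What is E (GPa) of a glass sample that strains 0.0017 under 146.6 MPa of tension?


Young's modulus: E = stress / strain
  E = 146.6 MPa / 0.0017 = 86235.29 MPa
Convert to GPa: 86235.29 / 1000 = 86.24 GPa

86.24 GPa


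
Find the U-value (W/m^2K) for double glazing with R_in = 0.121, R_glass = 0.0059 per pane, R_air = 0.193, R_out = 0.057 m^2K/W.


Total thermal resistance (series):
  R_total = R_in + R_glass + R_air + R_glass + R_out
  R_total = 0.121 + 0.0059 + 0.193 + 0.0059 + 0.057 = 0.3828 m^2K/W
U-value = 1 / R_total = 1 / 0.3828 = 2.612 W/m^2K

2.612 W/m^2K


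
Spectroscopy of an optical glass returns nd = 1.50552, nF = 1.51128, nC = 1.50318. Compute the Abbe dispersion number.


Abbe number formula: Vd = (nd - 1) / (nF - nC)
  nd - 1 = 1.50552 - 1 = 0.50552
  nF - nC = 1.51128 - 1.50318 = 0.0081
  Vd = 0.50552 / 0.0081 = 62.41

62.41


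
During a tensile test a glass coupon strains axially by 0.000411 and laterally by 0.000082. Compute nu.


Poisson's ratio: nu = lateral strain / axial strain
  nu = 0.000082 / 0.000411 = 0.1995

0.1995


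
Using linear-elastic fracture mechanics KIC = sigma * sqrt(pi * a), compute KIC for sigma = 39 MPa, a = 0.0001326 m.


Fracture toughness: KIC = sigma * sqrt(pi * a)
  pi * a = pi * 0.0001326 = 0.000416575
  sqrt(pi * a) = 0.02041
  KIC = 39 * 0.02041 = 0.796 MPa*sqrt(m)

0.796 MPa*sqrt(m)


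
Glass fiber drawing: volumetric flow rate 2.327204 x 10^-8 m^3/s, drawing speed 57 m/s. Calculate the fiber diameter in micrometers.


Cross-sectional area from continuity:
  A = Q / v = 2.327204 x 10^-8 / 57 = 4.082814 x 10^-10 m^2
Diameter from circular cross-section:
  d = sqrt(4A / pi) * 10^6 (m -> um)
  d = sqrt(4 * 4.082814 x 10^-10 / pi) * 10^6 = 22.8 um

22.8 um


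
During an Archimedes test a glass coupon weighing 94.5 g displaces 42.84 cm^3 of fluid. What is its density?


Use the definition of density:
  rho = mass / volume
  rho = 94.5 / 42.84 = 2.206 g/cm^3

2.206 g/cm^3


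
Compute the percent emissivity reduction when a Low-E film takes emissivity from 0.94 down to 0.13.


Percentage reduction = (1 - coated/uncoated) * 100
  Ratio = 0.13 / 0.94 = 0.1383
  Reduction = (1 - 0.1383) * 100 = 86.2%

86.2%


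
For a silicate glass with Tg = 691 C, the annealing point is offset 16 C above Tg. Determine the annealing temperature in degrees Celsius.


The annealing temperature is Tg plus the offset:
  T_anneal = 691 + 16 = 707 C

707 C


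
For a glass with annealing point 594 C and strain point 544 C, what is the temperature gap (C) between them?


Gap = T_anneal - T_strain:
  gap = 594 - 544 = 50 C

50 C


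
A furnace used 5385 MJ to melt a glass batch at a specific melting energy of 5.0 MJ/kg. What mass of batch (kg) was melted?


Rearrange E = m * s for m:
  m = E / s
  m = 5385 / 5.0 = 1077.0 kg

1077.0 kg


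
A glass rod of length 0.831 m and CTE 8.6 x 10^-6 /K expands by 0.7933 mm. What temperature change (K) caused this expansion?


Rearrange dL = alpha * L0 * dT for dT:
  dT = dL / (alpha * L0)
  dL (m) = 0.7933 / 1000 = 0.0007933
  dT = 0.0007933 / ((8.6 x 10^-6) * 0.831) = 111.0 K

111.0 K


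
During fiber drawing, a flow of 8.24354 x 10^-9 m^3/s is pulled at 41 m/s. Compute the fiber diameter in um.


Cross-sectional area from continuity:
  A = Q / v = 8.24354 x 10^-9 / 41 = 2.01062 x 10^-10 m^2
Diameter from circular cross-section:
  d = sqrt(4A / pi) * 10^6 (m -> um)
  d = sqrt(4 * 2.01062 x 10^-10 / pi) * 10^6 = 16.0 um

16.0 um


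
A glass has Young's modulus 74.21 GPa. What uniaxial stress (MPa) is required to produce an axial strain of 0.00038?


Rearrange E = sigma / epsilon:
  sigma = E * epsilon
  E (MPa) = 74.21 * 1000 = 74210
  sigma = 74210 * 0.00038 = 28.2 MPa

28.2 MPa


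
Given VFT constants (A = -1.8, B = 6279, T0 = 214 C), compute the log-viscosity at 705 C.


VFT equation: log(eta) = A + B / (T - T0)
  T - T0 = 705 - 214 = 491
  B / (T - T0) = 6279 / 491 = 12.788
  log(eta) = -1.8 + 12.788 = 10.988

10.988


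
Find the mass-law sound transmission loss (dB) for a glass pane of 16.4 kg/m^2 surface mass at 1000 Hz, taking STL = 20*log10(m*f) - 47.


Mass law: STL = 20 * log10(m * f) - 47
  m * f = 16.4 * 1000 = 16400
  log10(16400) = 4.21484
  STL = 20 * 4.21484 - 47 = 84.2968 - 47 = 37.3 dB

37.3 dB


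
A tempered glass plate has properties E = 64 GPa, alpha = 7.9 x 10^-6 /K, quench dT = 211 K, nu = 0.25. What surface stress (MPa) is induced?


Tempering stress: sigma = E * alpha * dT / (1 - nu)
  E (MPa) = 64 * 1000 = 64000
  Numerator = 64000 * (7.9 x 10^-6) * 211 = 106.6816
  Denominator = 1 - 0.25 = 0.75
  sigma = 106.6816 / 0.75 = 142.2 MPa

142.2 MPa


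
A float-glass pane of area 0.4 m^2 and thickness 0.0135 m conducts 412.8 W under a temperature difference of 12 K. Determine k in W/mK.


Fourier's law rearranged: k = Q * t / (A * dT)
  Numerator = 412.8 * 0.0135 = 5.5728
  Denominator = 0.4 * 12 = 4.8
  k = 5.5728 / 4.8 = 1.161 W/mK

1.161 W/mK


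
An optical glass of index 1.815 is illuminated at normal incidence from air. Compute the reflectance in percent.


Fresnel reflectance at normal incidence:
  R = ((n - 1)/(n + 1))^2
  (n - 1)/(n + 1) = (1.815 - 1)/(1.815 + 1) = 0.28952
  R = 0.28952^2 = 0.0838218
  R(%) = 0.0838218 * 100 = 8.382%

8.382%


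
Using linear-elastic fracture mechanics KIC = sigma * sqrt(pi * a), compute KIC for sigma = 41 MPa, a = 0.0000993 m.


Fracture toughness: KIC = sigma * sqrt(pi * a)
  pi * a = pi * 0.0000993 = 0.00031196
  sqrt(pi * a) = 0.017662
  KIC = 41 * 0.017662 = 0.724 MPa*sqrt(m)

0.724 MPa*sqrt(m)


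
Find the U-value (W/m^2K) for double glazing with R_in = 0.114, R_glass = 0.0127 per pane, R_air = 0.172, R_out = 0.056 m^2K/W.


Total thermal resistance (series):
  R_total = R_in + R_glass + R_air + R_glass + R_out
  R_total = 0.114 + 0.0127 + 0.172 + 0.0127 + 0.056 = 0.3674 m^2K/W
U-value = 1 / R_total = 1 / 0.3674 = 2.722 W/m^2K

2.722 W/m^2K


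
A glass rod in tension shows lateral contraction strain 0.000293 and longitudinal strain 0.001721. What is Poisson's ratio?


Poisson's ratio: nu = lateral strain / axial strain
  nu = 0.000293 / 0.001721 = 0.1702

0.1702


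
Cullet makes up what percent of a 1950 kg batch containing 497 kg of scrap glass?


Cullet ratio = (cullet mass / total batch mass) * 100
  Ratio = 497 / 1950 * 100 = 25.49%

25.49%


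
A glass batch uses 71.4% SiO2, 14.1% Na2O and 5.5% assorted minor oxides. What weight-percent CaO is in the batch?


Pieces sum to 100%:
  CaO = 100 - (SiO2 + Na2O + others)
  CaO = 100 - (71.4 + 14.1 + 5.5) = 9.0%

9.0%


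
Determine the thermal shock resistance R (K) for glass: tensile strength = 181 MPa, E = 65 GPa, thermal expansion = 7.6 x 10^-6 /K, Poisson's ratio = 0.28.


Thermal shock resistance: R = sigma * (1 - nu) / (E * alpha)
  Numerator = 181 * (1 - 0.28) = 130.32
  Denominator = 65 * 1000 * (7.6 x 10^-6) = 0.494
  R = 130.32 / 0.494 = 263.8 K

263.8 K


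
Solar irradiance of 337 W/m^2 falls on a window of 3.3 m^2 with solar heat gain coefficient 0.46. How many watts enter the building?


Solar heat gain: Q = Area * SHGC * Irradiance
  Q = 3.3 * 0.46 * 337 = 511.6 W

511.6 W


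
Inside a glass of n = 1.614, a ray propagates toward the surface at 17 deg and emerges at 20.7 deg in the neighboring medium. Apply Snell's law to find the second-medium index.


Apply Snell's law: n1 * sin(theta1) = n2 * sin(theta2)
  n2 = n1 * sin(theta1) / sin(theta2)
  sin(17) = 0.292372
  sin(20.7) = 0.353475
  n2 = 1.614 * 0.292372 / 0.353475 = 1.335

1.335


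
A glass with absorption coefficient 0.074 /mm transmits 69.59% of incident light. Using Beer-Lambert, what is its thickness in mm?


Rearrange T = exp(-alpha * thickness):
  thickness = -ln(T) / alpha
  T = 69.59/100 = 0.6959
  ln(T) = -0.36255
  -ln(T) = 0.36255
  thickness = 0.36255 / 0.074 = 4.9 mm

4.9 mm


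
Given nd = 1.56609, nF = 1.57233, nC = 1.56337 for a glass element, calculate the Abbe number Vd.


Abbe number formula: Vd = (nd - 1) / (nF - nC)
  nd - 1 = 1.56609 - 1 = 0.56609
  nF - nC = 1.57233 - 1.56337 = 0.00896
  Vd = 0.56609 / 0.00896 = 63.18

63.18


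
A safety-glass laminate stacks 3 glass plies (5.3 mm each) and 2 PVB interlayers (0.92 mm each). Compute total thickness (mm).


Total thickness = glass contribution + PVB contribution
  Glass: 3 * 5.3 = 15.9 mm
  PVB: 2 * 0.92 = 1.84 mm
  Total = 15.9 + 1.84 = 17.74 mm

17.74 mm


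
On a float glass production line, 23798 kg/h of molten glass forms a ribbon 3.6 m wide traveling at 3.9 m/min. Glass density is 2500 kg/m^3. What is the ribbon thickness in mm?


Ribbon cross-section from mass balance:
  Volume rate = throughput / density = 23798 / 2500 = 9.5192 m^3/h
  thickness = volume rate / (speed * 60 * width), i.e.
  thickness = throughput / (60 * speed * width * density) * 1000
  thickness = 23798 / (60 * 3.9 * 3.6 * 2500) * 1000 = 11.3 mm

11.3 mm


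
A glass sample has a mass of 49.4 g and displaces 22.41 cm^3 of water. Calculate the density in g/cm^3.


Use the definition of density:
  rho = mass / volume
  rho = 49.4 / 22.41 = 2.204 g/cm^3

2.204 g/cm^3


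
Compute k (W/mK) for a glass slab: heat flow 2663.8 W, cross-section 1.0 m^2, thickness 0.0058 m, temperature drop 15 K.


Fourier's law rearranged: k = Q * t / (A * dT)
  Numerator = 2663.8 * 0.0058 = 15.45004
  Denominator = 1.0 * 15 = 15.0
  k = 15.45004 / 15.0 = 1.03 W/mK

1.03 W/mK


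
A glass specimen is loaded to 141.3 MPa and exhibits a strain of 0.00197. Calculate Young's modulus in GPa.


Young's modulus: E = stress / strain
  E = 141.3 MPa / 0.00197 = 71725.89 MPa
Convert to GPa: 71725.89 / 1000 = 71.73 GPa

71.73 GPa


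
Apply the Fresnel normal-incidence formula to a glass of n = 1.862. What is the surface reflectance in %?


Fresnel reflectance at normal incidence:
  R = ((n - 1)/(n + 1))^2
  (n - 1)/(n + 1) = (1.862 - 1)/(1.862 + 1) = 0.301188
  R = 0.301188^2 = 0.0907142
  R(%) = 0.0907142 * 100 = 9.071%

9.071%


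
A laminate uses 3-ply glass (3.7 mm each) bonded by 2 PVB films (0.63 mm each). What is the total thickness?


Total thickness = glass contribution + PVB contribution
  Glass: 3 * 3.7 = 11.1 mm
  PVB: 2 * 0.63 = 1.26 mm
  Total = 11.1 + 1.26 = 12.36 mm

12.36 mm


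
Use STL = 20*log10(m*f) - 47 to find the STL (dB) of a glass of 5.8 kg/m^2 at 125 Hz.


Mass law: STL = 20 * log10(m * f) - 47
  m * f = 5.8 * 125 = 725
  log10(725) = 2.86034
  STL = 20 * 2.86034 - 47 = 57.2068 - 47 = 10.2 dB

10.2 dB


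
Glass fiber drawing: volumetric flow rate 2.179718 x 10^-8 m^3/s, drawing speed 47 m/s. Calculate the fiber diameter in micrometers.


Cross-sectional area from continuity:
  A = Q / v = 2.179718 x 10^-8 / 47 = 4.637698 x 10^-10 m^2
Diameter from circular cross-section:
  d = sqrt(4A / pi) * 10^6 (m -> um)
  d = sqrt(4 * 4.637698 x 10^-10 / pi) * 10^6 = 24.3 um

24.3 um


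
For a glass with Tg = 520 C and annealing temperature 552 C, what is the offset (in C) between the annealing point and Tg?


Offset = T_anneal - Tg:
  offset = 552 - 520 = 32 C

32 C


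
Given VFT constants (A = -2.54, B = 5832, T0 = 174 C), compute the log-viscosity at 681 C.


VFT equation: log(eta) = A + B / (T - T0)
  T - T0 = 681 - 174 = 507
  B / (T - T0) = 5832 / 507 = 11.503
  log(eta) = -2.54 + 11.503 = 8.963

8.963


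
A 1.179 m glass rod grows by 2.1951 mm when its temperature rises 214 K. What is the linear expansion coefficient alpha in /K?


Rearrange dL = alpha * L0 * dT for alpha:
  alpha = dL / (L0 * dT)
  alpha = (2.1951 / 1000) / (1.179 * 214) = 0.0000087 /K = 8.7 x 10^-6 /K

8.7 x 10^-6 /K


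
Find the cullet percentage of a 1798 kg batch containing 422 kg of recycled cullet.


Cullet ratio = (cullet mass / total batch mass) * 100
  Ratio = 422 / 1798 * 100 = 23.47%

23.47%


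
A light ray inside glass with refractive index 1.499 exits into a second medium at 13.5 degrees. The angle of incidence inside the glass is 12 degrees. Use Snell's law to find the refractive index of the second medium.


Apply Snell's law: n1 * sin(theta1) = n2 * sin(theta2)
  n2 = n1 * sin(theta1) / sin(theta2)
  sin(12) = 0.207912
  sin(13.5) = 0.233445
  n2 = 1.499 * 0.207912 / 0.233445 = 1.335

1.335


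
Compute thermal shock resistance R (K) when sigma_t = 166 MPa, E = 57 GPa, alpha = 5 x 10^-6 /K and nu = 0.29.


Thermal shock resistance: R = sigma * (1 - nu) / (E * alpha)
  Numerator = 166 * (1 - 0.29) = 117.86
  Denominator = 57 * 1000 * (5 x 10^-6) = 0.285
  R = 117.86 / 0.285 = 413.5 K

413.5 K


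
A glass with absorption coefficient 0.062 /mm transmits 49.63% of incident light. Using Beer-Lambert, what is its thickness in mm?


Rearrange T = exp(-alpha * thickness):
  thickness = -ln(T) / alpha
  T = 49.63/100 = 0.4963
  ln(T) = -0.70057
  -ln(T) = 0.70057
  thickness = 0.70057 / 0.062 = 11.3 mm

11.3 mm


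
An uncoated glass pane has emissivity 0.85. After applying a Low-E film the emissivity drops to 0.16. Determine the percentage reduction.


Percentage reduction = (1 - coated/uncoated) * 100
  Ratio = 0.16 / 0.85 = 0.1882
  Reduction = (1 - 0.1882) * 100 = 81.2%

81.2%
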